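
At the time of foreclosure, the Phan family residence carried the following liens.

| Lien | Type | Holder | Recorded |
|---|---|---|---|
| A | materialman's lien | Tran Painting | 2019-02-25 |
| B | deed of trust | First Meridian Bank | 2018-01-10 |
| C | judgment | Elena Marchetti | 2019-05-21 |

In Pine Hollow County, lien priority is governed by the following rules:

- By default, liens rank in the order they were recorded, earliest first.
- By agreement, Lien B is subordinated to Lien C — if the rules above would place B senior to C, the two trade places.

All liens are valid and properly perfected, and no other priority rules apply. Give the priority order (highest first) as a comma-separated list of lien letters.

Sorted by effective date: B (2018-01-10), A (2019-02-25), C (2019-05-21).
Because B would otherwise rank above C, the subordination swaps them.

C, A, B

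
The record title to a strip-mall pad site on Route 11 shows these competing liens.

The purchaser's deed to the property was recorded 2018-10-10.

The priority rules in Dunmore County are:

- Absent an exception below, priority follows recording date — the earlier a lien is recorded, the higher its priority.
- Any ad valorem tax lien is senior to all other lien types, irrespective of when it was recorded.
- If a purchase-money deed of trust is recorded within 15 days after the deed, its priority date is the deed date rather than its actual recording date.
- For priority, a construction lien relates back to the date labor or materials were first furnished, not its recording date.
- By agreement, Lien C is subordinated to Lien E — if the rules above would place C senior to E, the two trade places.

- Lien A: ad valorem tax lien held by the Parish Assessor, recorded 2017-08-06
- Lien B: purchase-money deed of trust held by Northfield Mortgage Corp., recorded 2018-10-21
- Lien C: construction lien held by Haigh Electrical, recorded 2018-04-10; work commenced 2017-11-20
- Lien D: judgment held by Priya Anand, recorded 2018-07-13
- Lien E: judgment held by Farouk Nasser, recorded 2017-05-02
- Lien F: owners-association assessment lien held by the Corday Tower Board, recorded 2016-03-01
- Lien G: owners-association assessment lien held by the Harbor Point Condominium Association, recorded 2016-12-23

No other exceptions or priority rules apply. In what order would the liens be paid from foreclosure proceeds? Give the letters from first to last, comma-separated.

A, F, G, E, C, D, B

First, effective dates: B's effective date is the deed date, 2018-10-10; C's effective date is 2017-11-20, when work began.
A is an ad valorem tax lien, so it outranks all other liens regardless of date.
The other liens, earliest effective date first: F (2016-03-01), G (2016-12-23), E (2017-05-02), C (2017-11-20), D (2018-07-13), B (2018-10-10).
C is already junior to E, so the subordination agreement changes nothing.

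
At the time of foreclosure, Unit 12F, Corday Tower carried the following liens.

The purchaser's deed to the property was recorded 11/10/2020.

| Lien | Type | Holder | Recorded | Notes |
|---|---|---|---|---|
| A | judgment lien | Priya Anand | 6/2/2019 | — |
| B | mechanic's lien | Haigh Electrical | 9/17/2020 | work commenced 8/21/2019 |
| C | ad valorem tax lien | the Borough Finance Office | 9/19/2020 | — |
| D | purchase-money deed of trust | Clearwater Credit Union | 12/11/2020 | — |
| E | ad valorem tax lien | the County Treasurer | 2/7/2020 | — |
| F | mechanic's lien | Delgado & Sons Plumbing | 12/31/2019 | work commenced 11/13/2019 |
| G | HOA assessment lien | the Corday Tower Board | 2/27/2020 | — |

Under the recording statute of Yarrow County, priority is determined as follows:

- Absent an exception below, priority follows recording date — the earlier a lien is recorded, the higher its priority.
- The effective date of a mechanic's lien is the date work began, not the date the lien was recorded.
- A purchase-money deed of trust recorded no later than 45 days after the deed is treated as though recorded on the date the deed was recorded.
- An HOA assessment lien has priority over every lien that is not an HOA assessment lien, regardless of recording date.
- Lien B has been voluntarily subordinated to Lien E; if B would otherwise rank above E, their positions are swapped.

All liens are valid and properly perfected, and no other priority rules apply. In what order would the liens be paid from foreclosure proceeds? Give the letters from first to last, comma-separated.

First, effective dates: B is treated as recorded 8/21/2019, the work-commencement date; D relates back to the deed date 11/10/2020; F relates back to 11/13/2019 (work commenced).
G is an HOA assessment lien and takes priority over every other lien.
Ordering the rest by effective date: A (6/2/2019), B (8/21/2019), F (11/13/2019), E (2/7/2020), C (9/19/2020), D (11/10/2020).
The subordination applies — B was senior to E — so B and E swap.

G, A, E, F, B, C, D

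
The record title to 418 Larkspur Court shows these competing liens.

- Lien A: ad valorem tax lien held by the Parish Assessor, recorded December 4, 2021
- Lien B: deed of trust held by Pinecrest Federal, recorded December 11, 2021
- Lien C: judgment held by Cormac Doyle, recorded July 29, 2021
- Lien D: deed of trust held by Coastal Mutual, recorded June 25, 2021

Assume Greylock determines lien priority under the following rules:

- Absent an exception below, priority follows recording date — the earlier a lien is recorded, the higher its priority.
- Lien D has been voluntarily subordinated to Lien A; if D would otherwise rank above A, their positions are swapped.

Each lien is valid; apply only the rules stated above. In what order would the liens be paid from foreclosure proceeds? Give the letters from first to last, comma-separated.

A, C, D, B

Ordering by effective date: D (June 25, 2021), C (July 29, 2021), A (December 4, 2021), B (December 11, 2021).
D would otherwise be senior to A, so under the subordination agreement D and A exchange positions.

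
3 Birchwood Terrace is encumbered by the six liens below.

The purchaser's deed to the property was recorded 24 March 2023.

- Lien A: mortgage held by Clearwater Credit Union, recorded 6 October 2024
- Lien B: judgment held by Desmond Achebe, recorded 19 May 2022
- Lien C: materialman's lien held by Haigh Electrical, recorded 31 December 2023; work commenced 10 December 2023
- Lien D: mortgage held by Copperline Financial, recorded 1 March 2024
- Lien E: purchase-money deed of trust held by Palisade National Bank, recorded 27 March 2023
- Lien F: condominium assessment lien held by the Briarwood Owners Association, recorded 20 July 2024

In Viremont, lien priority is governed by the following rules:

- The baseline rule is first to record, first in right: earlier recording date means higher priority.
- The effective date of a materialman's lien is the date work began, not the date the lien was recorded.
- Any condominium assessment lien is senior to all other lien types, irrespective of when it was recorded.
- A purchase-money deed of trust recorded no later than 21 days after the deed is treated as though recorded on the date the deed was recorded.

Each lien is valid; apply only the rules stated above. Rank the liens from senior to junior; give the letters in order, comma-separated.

F, B, E, C, D, A

Effective dates: C is treated as recorded 10 December 2023, the work-commencement date; E's effective date is the deed date, 24 March 2023.
F is a condominium assessment lien, so it outranks all other liens regardless of date.
The other liens, earliest effective date first: B (19 May 2022), E (24 March 2023), C (10 December 2023), D (1 March 2024), A (6 October 2024).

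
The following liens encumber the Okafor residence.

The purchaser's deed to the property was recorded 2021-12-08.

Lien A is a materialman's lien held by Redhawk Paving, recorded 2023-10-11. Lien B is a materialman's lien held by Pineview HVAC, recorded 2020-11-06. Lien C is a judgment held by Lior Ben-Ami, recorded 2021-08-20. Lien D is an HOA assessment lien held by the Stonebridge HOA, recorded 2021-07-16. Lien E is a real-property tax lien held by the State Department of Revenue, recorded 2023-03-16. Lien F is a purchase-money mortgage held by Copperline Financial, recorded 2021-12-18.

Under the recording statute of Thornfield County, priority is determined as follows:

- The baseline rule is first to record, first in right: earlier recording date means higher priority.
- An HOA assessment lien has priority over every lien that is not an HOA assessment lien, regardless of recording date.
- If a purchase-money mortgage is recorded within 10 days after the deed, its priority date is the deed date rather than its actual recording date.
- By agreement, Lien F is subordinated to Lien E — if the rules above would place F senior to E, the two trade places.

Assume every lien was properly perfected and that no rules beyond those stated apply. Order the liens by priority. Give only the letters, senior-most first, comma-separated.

Adjusting effective dates: F was recorded within the 10-day window, so its effective date is the deed date 2021-12-08.
D, as an HOA assessment lien, has superpriority and ranks first.
Ordering the rest by effective date: B (2020-11-06), C (2021-08-20), F (2021-12-08), E (2023-03-16), A (2023-10-11).
Because F would otherwise rank above E, the subordination swaps them.

D, B, C, E, F, A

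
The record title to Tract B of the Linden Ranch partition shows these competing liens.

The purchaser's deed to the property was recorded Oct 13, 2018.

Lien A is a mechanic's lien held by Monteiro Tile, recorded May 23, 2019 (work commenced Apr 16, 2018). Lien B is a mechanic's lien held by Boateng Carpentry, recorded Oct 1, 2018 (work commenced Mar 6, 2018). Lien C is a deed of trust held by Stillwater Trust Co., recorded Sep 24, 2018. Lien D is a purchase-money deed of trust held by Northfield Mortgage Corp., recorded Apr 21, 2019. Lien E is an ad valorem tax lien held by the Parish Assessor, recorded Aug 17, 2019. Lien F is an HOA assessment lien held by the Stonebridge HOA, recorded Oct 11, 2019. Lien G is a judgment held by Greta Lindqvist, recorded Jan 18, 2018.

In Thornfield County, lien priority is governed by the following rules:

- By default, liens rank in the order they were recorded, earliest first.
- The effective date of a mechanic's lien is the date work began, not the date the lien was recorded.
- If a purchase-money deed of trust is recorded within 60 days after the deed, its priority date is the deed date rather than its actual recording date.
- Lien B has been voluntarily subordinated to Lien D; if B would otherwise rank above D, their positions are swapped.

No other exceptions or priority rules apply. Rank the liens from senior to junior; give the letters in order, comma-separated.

Adjusting effective dates: A is treated as recorded Apr 16, 2018, the work-commencement date; B's effective date is Mar 6, 2018, when work began; D was recorded 190 days after the deed — beyond 60 days — so no relation-back applies.
By effective date, earliest first: G (Jan 18, 2018), B (Mar 6, 2018), A (Apr 16, 2018), C (Sep 24, 2018), D (Apr 21, 2019), E (Aug 17, 2019), F (Oct 11, 2019).
Because B would otherwise rank above D, the subordination swaps them.

G, D, A, C, B, E, F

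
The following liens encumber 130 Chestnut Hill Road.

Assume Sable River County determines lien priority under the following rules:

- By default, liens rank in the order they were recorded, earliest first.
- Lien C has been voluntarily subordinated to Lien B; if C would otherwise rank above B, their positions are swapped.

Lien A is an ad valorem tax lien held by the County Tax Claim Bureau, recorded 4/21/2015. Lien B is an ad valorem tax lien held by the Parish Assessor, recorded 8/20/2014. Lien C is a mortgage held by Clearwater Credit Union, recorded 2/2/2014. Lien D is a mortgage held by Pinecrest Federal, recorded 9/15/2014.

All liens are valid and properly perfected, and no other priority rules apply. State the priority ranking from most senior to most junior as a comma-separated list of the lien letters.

By effective date: C (2/2/2014), B (8/20/2014), D (9/15/2014), A (4/21/2015).
The subordination applies — C was senior to B — so C and B swap.

B, C, D, A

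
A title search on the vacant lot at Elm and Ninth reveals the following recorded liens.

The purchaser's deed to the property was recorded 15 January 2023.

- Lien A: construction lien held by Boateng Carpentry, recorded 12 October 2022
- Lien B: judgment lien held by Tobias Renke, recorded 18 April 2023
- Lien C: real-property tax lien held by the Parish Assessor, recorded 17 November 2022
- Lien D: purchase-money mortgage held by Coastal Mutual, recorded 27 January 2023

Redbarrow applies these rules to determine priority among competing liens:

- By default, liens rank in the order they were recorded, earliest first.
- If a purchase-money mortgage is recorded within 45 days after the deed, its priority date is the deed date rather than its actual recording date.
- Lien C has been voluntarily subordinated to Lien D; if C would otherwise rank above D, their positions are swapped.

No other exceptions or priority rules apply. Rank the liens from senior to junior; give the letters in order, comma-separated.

Adjusting effective dates: D relates back to the deed date 15 January 2023.
Ordering by effective date: A (12 October 2022), C (17 November 2022), D (15 January 2023), B (18 April 2023).
C is senior to D before the subordination, so the two trade places.

A, D, C, B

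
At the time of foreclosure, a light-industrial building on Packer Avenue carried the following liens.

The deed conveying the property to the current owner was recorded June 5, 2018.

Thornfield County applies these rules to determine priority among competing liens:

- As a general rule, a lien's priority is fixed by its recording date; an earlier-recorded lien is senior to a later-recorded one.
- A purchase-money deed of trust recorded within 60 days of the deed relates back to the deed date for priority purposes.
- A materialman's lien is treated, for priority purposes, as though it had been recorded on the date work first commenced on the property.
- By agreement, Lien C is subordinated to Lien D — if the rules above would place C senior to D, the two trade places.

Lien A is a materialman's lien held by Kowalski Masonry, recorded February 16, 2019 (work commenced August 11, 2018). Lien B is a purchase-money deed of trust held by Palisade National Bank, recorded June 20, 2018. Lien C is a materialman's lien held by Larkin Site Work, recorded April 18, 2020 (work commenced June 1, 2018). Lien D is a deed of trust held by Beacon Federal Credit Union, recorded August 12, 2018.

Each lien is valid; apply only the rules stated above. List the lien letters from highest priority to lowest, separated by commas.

First, effective dates: A is treated as recorded August 11, 2018, the work-commencement date; B was recorded within the 60-day window, so its effective date is the deed date June 5, 2018; C's effective date is June 1, 2018, when work began.
Ordering by effective date: C (June 1, 2018), B (June 5, 2018), A (August 11, 2018), D (August 12, 2018).
The subordination applies — C was senior to D — so C and D swap.

D, B, A, C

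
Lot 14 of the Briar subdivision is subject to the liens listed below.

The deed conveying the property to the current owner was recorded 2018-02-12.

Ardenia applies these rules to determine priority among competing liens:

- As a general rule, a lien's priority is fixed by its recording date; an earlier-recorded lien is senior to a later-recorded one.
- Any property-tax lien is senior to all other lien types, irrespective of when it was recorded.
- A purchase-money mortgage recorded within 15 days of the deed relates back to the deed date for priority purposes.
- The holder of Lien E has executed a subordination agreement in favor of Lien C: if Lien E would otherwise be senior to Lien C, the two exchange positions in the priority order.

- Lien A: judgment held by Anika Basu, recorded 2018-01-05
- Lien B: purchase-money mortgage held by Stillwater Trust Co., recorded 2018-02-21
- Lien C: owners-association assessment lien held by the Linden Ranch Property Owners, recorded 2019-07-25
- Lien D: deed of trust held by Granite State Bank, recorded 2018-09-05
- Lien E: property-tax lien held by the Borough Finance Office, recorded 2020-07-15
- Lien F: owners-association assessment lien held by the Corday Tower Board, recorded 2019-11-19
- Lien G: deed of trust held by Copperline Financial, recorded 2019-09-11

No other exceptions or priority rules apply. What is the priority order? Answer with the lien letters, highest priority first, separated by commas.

Adjusting effective dates: B was recorded within the 15-day window, so its effective date is the deed date 2018-02-12.
E, as a property-tax lien, has superpriority and ranks first.
Ordering the rest by effective date: A (2018-01-05), B (2018-02-12), D (2018-09-05), C (2019-07-25), G (2019-09-11), F (2019-11-19).
Because E would otherwise rank above C, the subordination swaps them.

C, A, B, D, E, G, F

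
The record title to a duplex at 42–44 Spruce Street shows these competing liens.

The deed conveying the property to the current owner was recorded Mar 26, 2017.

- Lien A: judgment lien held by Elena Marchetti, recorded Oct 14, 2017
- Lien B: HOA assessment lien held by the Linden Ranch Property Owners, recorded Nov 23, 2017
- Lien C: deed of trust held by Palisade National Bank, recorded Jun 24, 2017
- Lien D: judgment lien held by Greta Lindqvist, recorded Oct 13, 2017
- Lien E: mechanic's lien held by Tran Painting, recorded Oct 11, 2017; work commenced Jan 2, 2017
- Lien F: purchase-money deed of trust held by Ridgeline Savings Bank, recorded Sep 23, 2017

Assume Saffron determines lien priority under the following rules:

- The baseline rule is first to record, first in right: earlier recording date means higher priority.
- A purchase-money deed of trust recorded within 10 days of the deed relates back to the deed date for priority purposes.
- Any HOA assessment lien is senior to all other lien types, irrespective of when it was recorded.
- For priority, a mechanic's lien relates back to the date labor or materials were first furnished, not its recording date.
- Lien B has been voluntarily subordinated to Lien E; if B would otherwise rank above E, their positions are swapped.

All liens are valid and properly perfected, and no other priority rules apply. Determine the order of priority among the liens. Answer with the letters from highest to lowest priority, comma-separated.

Adjusting effective dates: E relates back to Jan 2, 2017 (work commenced); F was recorded 181 days after the deed — beyond 10 days — so no relation-back applies.
B is an HOA assessment lien, so it outranks all other liens regardless of date.
Remaining liens by effective date: E (Jan 2, 2017), C (Jun 24, 2017), F (Sep 23, 2017), D (Oct 13, 2017), A (Oct 14, 2017).
B is senior to E before the subordination, so the two trade places.

E, B, C, F, D, A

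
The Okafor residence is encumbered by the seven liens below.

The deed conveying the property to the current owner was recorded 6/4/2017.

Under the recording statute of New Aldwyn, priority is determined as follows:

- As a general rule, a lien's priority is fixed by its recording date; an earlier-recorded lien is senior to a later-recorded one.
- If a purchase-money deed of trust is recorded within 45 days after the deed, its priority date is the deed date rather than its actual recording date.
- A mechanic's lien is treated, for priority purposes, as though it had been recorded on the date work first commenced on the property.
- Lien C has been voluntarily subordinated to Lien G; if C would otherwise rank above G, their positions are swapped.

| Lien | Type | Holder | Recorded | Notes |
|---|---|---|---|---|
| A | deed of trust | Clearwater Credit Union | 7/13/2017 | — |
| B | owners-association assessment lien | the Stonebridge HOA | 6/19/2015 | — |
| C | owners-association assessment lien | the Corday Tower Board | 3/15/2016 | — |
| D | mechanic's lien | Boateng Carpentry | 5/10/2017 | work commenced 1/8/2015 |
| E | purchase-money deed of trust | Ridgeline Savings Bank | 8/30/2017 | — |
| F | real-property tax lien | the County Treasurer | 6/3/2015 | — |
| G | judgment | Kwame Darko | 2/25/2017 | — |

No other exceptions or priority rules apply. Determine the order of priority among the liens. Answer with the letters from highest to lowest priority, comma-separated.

D, F, B, G, C, A, E

Adjusting effective dates: D's effective date is 1/8/2015, when work began; E was recorded 87 days after the deed, outside the 45-day window, so it keeps its recording date.
Ordering by effective date: D (1/8/2015), F (6/3/2015), B (6/19/2015), C (3/15/2016), G (2/25/2017), A (7/13/2017), E (8/30/2017).
The subordination applies — C was senior to G — so C and G swap.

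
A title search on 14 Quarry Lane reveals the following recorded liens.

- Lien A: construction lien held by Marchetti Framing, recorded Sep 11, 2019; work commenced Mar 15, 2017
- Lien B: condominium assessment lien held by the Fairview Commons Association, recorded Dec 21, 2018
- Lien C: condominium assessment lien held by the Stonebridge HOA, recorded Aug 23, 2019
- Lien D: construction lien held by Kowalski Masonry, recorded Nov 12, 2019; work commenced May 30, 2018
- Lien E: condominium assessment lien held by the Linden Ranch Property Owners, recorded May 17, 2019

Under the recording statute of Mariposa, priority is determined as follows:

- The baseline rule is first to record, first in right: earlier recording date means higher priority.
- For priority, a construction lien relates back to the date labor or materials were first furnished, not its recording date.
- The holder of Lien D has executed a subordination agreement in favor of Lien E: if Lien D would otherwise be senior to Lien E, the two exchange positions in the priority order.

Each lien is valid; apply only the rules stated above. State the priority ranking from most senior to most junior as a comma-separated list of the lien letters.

Effective dates after the stated exceptions: A relates back to Mar 15, 2017 (work commenced); D relates back to May 30, 2018 (work commenced).
Sorted by effective date: A (Mar 15, 2017), D (May 30, 2018), B (Dec 21, 2018), E (May 17, 2019), C (Aug 23, 2019).
D would otherwise be senior to E, so under the subordination agreement D and E exchange positions.

A, E, B, D, C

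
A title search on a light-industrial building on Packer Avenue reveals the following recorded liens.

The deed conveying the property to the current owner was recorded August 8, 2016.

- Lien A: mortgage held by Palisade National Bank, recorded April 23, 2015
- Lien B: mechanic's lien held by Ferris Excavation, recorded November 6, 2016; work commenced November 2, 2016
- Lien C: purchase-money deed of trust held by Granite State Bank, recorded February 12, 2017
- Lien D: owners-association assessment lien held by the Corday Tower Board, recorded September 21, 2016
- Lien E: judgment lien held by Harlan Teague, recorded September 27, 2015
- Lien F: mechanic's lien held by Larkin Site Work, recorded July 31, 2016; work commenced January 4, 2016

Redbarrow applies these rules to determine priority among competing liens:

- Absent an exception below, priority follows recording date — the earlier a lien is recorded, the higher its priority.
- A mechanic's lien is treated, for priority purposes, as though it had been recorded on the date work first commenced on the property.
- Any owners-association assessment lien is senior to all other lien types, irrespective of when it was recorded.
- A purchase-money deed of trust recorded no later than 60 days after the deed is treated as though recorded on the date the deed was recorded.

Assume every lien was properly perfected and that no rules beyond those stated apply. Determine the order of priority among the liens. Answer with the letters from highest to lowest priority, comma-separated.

Adjusting effective dates: B's effective date is November 2, 2016, when work began; C was recorded 188 days after the deed — beyond 60 days — so no relation-back applies; F is treated as recorded January 4, 2016, the work-commencement date.
D is an owners-association assessment lien and takes priority over every other lien.
Ordering the rest by effective date: A (April 23, 2015), E (September 27, 2015), F (January 4, 2016), B (November 2, 2016), C (February 12, 2017).

D, A, E, F, B, C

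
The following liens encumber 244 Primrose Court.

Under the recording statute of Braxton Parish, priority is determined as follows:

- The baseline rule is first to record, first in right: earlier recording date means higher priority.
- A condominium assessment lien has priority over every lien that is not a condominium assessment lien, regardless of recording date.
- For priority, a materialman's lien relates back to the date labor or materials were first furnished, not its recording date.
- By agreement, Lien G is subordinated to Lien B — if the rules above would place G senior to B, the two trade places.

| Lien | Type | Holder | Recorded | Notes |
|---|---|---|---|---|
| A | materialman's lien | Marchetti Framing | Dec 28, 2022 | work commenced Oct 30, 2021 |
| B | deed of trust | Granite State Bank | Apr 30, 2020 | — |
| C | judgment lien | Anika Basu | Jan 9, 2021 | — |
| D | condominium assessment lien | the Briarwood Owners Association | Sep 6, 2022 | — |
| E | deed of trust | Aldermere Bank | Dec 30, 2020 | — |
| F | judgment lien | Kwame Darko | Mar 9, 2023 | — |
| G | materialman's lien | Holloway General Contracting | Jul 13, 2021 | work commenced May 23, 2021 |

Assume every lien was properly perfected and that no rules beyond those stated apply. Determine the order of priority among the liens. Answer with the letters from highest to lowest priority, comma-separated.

Effective dates after the stated exceptions: A is treated as recorded Oct 30, 2021, the work-commencement date; G is treated as recorded May 23, 2021, the work-commencement date.
D is a condominium assessment lien, so it outranks all other liens regardless of date.
Remaining liens by effective date: B (Apr 30, 2020), E (Dec 30, 2020), C (Jan 9, 2021), G (May 23, 2021), A (Oct 30, 2021), F (Mar 9, 2023).
G already ranks below B; the subordination has no effect.

D, B, E, C, G, A, F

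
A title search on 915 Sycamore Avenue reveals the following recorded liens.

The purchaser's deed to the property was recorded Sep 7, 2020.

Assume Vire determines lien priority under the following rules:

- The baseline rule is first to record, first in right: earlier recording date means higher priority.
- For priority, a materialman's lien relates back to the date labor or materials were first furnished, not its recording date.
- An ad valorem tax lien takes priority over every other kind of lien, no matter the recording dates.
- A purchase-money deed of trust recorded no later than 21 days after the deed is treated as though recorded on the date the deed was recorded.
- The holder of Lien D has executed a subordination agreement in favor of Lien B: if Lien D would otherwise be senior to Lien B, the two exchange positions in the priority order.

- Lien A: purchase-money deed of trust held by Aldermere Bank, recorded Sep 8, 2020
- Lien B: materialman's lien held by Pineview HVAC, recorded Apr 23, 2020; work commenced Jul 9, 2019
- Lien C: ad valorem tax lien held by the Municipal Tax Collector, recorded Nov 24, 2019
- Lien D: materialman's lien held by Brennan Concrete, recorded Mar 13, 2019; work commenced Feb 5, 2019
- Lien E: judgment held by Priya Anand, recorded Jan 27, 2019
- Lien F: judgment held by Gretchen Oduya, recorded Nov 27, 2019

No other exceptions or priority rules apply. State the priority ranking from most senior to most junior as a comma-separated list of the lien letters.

Effective dates: A was recorded within the 21-day window, so its effective date is the deed date Sep 7, 2020; B's effective date is Jul 9, 2019, when work began; D's effective date is Feb 5, 2019, when work began.
As an ad valorem tax lien, C is senior to every other lien.
The other liens, earliest effective date first: E (Jan 27, 2019), D (Feb 5, 2019), B (Jul 9, 2019), F (Nov 27, 2019), A (Sep 7, 2020).
The subordination applies — D was senior to B — so D and B swap.

C, E, B, D, F, A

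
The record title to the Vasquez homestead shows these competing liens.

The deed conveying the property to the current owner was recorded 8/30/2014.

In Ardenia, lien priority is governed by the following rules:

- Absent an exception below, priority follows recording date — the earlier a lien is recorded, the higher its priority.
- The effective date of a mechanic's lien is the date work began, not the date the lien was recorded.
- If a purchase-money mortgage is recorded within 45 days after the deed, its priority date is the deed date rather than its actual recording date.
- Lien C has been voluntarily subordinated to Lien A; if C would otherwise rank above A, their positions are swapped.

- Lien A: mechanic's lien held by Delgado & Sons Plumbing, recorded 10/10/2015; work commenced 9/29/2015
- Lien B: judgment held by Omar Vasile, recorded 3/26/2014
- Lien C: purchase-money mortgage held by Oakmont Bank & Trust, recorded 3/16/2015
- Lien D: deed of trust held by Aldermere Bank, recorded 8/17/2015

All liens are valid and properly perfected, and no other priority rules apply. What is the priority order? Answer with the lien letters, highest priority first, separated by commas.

B, A, D, C

Effective dates after the stated exceptions: A is treated as recorded 9/29/2015, the work-commencement date; C missed the 45-day window (198 days after the deed), so its recording date stands.
By effective date, earliest first: B (3/26/2014), C (3/16/2015), D (8/17/2015), A (9/29/2015).
C is senior to A before the subordination, so the two trade places.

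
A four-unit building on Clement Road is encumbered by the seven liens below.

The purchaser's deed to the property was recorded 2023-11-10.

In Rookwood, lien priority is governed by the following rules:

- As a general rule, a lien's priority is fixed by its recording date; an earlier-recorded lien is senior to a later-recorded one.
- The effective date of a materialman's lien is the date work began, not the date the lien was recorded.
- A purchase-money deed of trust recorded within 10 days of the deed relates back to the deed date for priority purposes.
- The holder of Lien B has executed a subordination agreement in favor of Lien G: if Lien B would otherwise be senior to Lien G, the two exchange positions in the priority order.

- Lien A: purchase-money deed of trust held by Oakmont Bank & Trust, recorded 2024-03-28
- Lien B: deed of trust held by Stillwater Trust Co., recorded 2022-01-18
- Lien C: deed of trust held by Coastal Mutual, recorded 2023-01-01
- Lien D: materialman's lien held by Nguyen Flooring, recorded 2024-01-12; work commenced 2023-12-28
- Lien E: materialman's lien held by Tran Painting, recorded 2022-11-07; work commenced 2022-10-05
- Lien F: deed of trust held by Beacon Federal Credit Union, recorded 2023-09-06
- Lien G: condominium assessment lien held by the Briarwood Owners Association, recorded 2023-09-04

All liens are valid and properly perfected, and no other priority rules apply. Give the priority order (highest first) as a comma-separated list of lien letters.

G, E, C, B, F, D, A

Effective dates: A missed the 10-day window (139 days after the deed), so its recording date stands; D's effective date is 2023-12-28, when work began; E's effective date is 2022-10-05, when work began.
Sorted by effective date: B (2022-01-18), E (2022-10-05), C (2023-01-01), G (2023-09-04), F (2023-09-06), D (2023-12-28), A (2024-03-28).
Because B would otherwise rank above G, the subordination swaps them.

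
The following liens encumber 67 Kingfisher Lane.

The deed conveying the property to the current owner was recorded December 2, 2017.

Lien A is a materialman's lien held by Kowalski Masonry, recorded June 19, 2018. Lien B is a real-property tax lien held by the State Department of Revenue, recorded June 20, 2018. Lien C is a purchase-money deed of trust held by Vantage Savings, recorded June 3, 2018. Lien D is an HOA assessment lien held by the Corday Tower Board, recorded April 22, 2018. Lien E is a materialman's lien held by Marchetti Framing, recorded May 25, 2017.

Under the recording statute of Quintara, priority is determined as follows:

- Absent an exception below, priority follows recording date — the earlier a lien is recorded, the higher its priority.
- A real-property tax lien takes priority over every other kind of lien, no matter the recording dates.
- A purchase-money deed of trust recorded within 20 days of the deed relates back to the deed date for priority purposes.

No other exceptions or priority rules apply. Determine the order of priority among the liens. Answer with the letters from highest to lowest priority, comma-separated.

First, effective dates: C was recorded 183 days after the deed — beyond 20 days — so no relation-back applies.
B, as a real-property tax lien, has superpriority and ranks first.
Remaining liens by effective date: E (May 25, 2017), D (April 22, 2018), C (June 3, 2018), A (June 19, 2018).

B, E, D, C, A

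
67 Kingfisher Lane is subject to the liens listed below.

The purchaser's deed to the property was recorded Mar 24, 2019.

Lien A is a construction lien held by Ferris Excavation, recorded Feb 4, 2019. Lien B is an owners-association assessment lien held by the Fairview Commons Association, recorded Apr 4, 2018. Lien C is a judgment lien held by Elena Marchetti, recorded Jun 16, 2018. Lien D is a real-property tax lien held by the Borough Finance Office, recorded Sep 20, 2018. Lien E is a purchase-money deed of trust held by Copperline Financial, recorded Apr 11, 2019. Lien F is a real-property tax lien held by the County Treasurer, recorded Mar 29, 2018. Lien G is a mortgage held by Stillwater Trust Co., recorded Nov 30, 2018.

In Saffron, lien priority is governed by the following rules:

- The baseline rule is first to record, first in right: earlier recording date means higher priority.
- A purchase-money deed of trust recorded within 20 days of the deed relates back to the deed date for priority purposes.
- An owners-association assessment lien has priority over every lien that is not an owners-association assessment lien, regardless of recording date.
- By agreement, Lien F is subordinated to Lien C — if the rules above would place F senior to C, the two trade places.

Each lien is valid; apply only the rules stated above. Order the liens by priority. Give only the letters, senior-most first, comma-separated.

Adjusting effective dates: E relates back to the deed date Mar 24, 2019.
B, as an owners-association assessment lien, has superpriority and ranks first.
Among the remaining liens, by effective date: F (Mar 29, 2018), C (Jun 16, 2018), D (Sep 20, 2018), G (Nov 30, 2018), A (Feb 4, 2019), E (Mar 24, 2019).
F is senior to C before the subordination, so the two trade places.

B, C, F, D, G, A, E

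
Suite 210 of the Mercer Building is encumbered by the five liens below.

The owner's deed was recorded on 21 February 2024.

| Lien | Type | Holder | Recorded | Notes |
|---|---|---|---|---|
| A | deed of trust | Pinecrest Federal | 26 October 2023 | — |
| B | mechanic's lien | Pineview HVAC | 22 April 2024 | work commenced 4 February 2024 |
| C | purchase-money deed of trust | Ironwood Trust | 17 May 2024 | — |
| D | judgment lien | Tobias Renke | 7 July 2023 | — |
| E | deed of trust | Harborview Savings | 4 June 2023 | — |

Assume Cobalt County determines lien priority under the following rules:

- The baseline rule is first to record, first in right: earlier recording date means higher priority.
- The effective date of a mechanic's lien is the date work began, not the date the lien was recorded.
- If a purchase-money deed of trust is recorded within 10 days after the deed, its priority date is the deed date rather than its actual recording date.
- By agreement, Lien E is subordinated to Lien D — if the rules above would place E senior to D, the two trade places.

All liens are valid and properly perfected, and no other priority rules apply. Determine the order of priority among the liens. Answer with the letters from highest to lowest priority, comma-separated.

D, E, A, B, C

Adjusting effective dates: B's effective date is 4 February 2024, when work began; C was recorded 86 days after the deed — beyond 10 days — so no relation-back applies.
By effective date: E (4 June 2023), D (7 July 2023), A (26 October 2023), B (4 February 2024), C (17 May 2024).
E is senior to D before the subordination, so the two trade places.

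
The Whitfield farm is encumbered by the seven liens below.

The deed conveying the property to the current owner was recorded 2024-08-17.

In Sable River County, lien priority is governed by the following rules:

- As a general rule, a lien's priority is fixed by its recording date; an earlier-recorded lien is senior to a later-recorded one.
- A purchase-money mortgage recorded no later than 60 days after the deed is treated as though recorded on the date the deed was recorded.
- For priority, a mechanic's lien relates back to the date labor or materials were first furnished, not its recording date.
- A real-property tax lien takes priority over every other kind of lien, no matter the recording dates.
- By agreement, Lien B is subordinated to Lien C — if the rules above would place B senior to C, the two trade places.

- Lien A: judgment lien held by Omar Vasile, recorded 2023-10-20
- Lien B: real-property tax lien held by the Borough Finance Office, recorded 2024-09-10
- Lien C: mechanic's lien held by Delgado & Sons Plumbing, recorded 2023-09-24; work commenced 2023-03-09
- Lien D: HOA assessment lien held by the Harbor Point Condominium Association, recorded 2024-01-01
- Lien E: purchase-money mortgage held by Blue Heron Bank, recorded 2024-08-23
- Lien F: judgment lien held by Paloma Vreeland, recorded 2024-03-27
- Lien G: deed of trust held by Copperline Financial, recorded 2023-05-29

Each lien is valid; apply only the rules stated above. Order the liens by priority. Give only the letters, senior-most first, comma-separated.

C, B, G, A, D, F, E

Effective dates after the stated exceptions: C's effective date is 2023-03-09, when work began; E relates back to the deed date 2024-08-17.
As a real-property tax lien, B is senior to every other lien.
Remaining liens by effective date: C (2023-03-09), G (2023-05-29), A (2023-10-20), D (2024-01-01), F (2024-03-27), E (2024-08-17).
B would otherwise be senior to C, so under the subordination agreement B and C exchange positions.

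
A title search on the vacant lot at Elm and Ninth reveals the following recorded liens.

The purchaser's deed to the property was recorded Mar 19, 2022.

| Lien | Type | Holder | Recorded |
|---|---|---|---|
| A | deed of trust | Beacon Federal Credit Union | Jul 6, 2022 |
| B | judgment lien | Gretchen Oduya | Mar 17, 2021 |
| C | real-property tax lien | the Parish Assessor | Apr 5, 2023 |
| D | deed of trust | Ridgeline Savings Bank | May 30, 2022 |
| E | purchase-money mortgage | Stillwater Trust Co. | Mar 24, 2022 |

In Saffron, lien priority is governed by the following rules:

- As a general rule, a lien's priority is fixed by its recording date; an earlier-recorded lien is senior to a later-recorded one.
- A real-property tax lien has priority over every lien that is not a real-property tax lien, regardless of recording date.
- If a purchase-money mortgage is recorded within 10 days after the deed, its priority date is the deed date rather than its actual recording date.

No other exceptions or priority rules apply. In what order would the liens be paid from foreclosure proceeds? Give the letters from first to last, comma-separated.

First, effective dates: E relates back to the deed date Mar 19, 2022.
C is a real-property tax lien and takes priority over every other lien.
Remaining liens by effective date: B (Mar 17, 2021), E (Mar 19, 2022), D (May 30, 2022), A (Jul 6, 2022).

C, B, E, D, A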